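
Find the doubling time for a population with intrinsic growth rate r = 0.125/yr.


td = ln(2) / 0.125 = 0.693147 / 0.125 = 5.54518 ≈ 5.5 years

5.5 years


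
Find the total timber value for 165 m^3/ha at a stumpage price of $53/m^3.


Value = 165 * 53 = $8745/ha

$8745/ha


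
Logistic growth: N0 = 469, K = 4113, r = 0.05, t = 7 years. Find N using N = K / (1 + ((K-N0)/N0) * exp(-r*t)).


(K - N0)/N0 = (4113 - 469)/469 = 3644/469 = 7.76972
r*t = 0.05 * 7 = 0.35; exp(-0.35) = 0.704688
7.76972 * 0.704688 = 5.47523
1 + 5.47523 = 6.47523
N = 4113 / 6.47523 = 635.190 ≈ 635

635


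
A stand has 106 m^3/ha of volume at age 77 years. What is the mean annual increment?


MAI = 106 / 77 = 1.3766 ≈ 1.38 m^3/ha/yr

1.38 m^3/ha/yr


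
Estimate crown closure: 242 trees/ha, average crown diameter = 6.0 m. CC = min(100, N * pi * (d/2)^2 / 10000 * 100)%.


(d/2)^2 = (6.0/2)^2 = 3^2 = 9
Crown area = 3.141593 * 9 = 28.2743 m^2
N * area / 10000 * 100 = 242 * 28.2743 / 10000 * 100 = 68.4238
CC = min(100, 68.4238) = 68.4238 ≈ 68.4%

68.4%


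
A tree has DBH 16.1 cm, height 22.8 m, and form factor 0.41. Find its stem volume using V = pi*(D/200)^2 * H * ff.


(D/200)^2 = (16.1/200)^2 = 0.0805^2 = 0.00648025
BA = 3.141593 * 0.00648025 = 0.0203583 m^2
V = 0.0203583 * 22.8 * 0.41 = 0.190309 ≈ 0.190 m^3

0.190 m^3


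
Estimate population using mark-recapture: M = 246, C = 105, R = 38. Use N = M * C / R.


N = M * C / R = 246 * 105 / 38 = 25830 / 38 = 679.74 ≈ 680

680 individuals


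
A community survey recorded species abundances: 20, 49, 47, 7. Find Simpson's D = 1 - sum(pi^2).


Total N = 20 + 49 + 47 + 7 = 123
Per-species terms:
  p = 20/123 = 0.162602; p^2 = 0.162602^2 = 0.026439
  p = 49/123 = 0.398374; p^2 = 0.398374^2 = 0.158702
  p = 47/123 = 0.382114; p^2 = 0.382114^2 = 0.146011
  p = 7/123 = 0.056911; p^2 = 0.056911^2 = 0.003239
sum(p^2) = 0.026439 + 0.158702 + 0.146011 + 0.003239 = 0.334391
D = 1 - 0.334391 = 0.665609 ≈ 0.6656

0.6656


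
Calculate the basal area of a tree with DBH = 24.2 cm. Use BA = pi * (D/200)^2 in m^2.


D/200 = 24.2/200 = 0.121 m
(D/200)^2 = 0.121^2 = 0.014641
BA = 3.141593 * 0.014641 = 0.0459961 ≈ 0.0460 m^2

0.0460 m^2


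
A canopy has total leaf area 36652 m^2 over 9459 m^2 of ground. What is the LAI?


LAI = 36652 / 9459 = 3.8748 ≈ 3.87

3.87


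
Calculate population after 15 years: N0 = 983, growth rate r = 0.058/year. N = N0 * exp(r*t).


r*t = 0.058 * 15 = 0.87
exp(0.87) = 2.38691
N = 983 * 2.38691 = 2346.33 ≈ 2346

2346


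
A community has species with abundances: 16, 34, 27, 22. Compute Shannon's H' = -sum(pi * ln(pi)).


Total N = 16 + 34 + 27 + 22 = 99
Per-species terms:
  p = 16/99 = 0.161616; ln(p) = -1.822532; p*ln(p) = 0.161616 * (-1.822532) = -0.294550
  p = 34/99 = 0.343434; ln(p) = -1.068760; p*ln(p) = 0.343434 * (-1.068760) = -0.367049
  p = 27/99 = 0.272727; ln(p) = -1.299284; p*ln(p) = 0.272727 * (-1.299284) = -0.354350
  p = 22/99 = 0.222222; ln(p) = -1.504078; p*ln(p) = 0.222222 * (-1.504078) = -0.334239
sum(p*ln(p)) = (-0.294550) + (-0.367049) + (-0.354350) + (-0.334239) = -1.350188
H' = -(-1.350188) = 1.350188 ≈ 1.3502

1.3502


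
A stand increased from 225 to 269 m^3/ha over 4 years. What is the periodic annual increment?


PAI = (V2 - V1) / period = (269 - 225) / 4 = 44 / 4 = 11.00 m^3/ha/yr

11.00 m^3/ha/yr


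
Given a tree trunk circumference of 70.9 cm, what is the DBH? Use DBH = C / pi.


DBH = C / pi = 70.9 / 3.141593 = 22.5682 ≈ 22.57 cm

22.57 cm


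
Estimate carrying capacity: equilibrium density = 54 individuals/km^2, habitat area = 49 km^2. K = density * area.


K = 54 * 49 = 2646 individuals

2646 individuals


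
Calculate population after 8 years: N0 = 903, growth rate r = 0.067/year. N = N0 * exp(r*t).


r*t = 0.067 * 8 = 0.536
exp(0.536) = 1.70916
N = 903 * 1.70916 = 1543.37 ≈ 1543

1543


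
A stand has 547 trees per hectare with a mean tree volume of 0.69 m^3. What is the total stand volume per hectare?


V_stand = 547 * 0.69 = 377.43 ≈ 377.4 m^3/ha

377.4 m^3/ha


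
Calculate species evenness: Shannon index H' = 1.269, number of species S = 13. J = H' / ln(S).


ln(13) = 2.56495
J = H' / ln(S) = 1.269 / 2.56495 = 0.494746 ≈ 0.4947

0.4947


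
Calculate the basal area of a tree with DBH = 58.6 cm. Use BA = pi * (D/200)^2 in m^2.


D/200 = 58.6/200 = 0.293 m
(D/200)^2 = 0.293^2 = 0.085849
BA = 3.141593 * 0.085849 = 0.269703 ≈ 0.2697 m^2

0.2697 m^2


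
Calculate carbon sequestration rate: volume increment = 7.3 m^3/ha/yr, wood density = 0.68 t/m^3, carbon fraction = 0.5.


C = 7.3 * 0.68 * 0.5 = 2.482 ≈ 2.48 t C/ha/yr

2.48 t C/ha/yr


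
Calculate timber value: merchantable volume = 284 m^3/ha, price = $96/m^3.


Value = 284 * 96 = $27264/ha

$27264/ha


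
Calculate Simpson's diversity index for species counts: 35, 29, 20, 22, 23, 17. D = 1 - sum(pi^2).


Total N = 35 + 29 + 20 + 22 + 23 + 17 = 146
Per-species terms:
  p = 35/146 = 0.239726; p^2 = 0.239726^2 = 0.057469
  p = 29/146 = 0.198630; p^2 = 0.198630^2 = 0.039454
  p = 20/146 = 0.136986; p^2 = 0.136986^2 = 0.018765
  p = 22/146 = 0.150685; p^2 = 0.150685^2 = 0.022706
  p = 23/146 = 0.157534; p^2 = 0.157534^2 = 0.024817
  p = 17/146 = 0.116438; p^2 = 0.116438^2 = 0.013558
sum(p^2) = 0.057469 + 0.039454 + 0.018765 + 0.022706 + 0.024817 + 0.013558 = 0.176769
D = 1 - 0.176769 = 0.823231 ≈ 0.8232

0.8232


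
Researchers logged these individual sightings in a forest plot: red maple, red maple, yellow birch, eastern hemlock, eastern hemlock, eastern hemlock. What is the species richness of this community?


Total individuals logged = 6
Distinct species (count of individuals): red maple (2), yellow birch (1), eastern hemlock (3)
Species richness = number of distinct species = 3

3


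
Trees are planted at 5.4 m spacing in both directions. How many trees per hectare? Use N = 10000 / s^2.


N = 10000 / 5.4^2 = 10000 / 29.16 = 342.936 ≈ 343 trees/ha

343 trees/ha


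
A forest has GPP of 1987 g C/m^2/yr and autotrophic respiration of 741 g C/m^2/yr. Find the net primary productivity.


NPP = GPP - Ra = 1987 - 741 = 1246 g C/m^2/yr

1246 g C/m^2/yr


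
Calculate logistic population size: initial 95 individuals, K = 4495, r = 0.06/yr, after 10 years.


(K - N0)/N0 = (4495 - 95)/95 = 4400/95 = 46.3158
r*t = 0.06 * 10 = 0.6; exp(-0.6) = 0.548812
46.3158 * 0.548812 = 25.4187
1 + 25.4187 = 26.4187
N = 4495 / 26.4187 = 170.145 ≈ 170

170


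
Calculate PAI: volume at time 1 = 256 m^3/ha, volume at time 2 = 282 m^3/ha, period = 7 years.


PAI = (V2 - V1) / period = (282 - 256) / 7 = 26 / 7 = 3.7143 ≈ 3.71 m^3/ha/yr

3.71 m^3/ha/yr


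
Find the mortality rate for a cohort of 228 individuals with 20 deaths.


Mortality rate = 20 / 228 = 0.087719 ≈ 0.0877

0.0877


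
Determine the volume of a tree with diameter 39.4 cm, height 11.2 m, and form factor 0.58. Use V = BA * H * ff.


(D/200)^2 = (39.4/200)^2 = 0.197^2 = 0.038809
BA = 3.141593 * 0.038809 = 0.121922 m^2
V = 0.121922 * 11.2 * 0.58 = 0.792005 ≈ 0.792 m^3

0.792 m^3


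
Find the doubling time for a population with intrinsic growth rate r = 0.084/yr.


td = ln(2) / 0.084 = 0.693147 / 0.084 = 8.25175 ≈ 8.3 years

8.3 years


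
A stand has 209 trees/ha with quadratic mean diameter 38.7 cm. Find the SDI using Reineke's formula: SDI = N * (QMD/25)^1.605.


QMD/25 = 38.7/25 = 1.548
(1.548)^1.605 = exp(1.605 * ln(1.548)) = exp(1.605 * 0.436964) = exp(0.701327) = 2.01643
SDI = 209 * 2.01643 = 421.434 ≈ 421

421


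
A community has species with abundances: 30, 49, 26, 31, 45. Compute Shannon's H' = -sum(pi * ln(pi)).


Total N = 30 + 49 + 26 + 31 + 45 = 181
Per-species terms:
  p = 30/181 = 0.165746; ln(p) = -1.797299; p*ln(p) = 0.165746 * (-1.797299) = -0.297895
  p = 49/181 = 0.270718; ln(p) = -1.306678; p*ln(p) = 0.270718 * (-1.306678) = -0.353741
  p = 26/181 = 0.143646; ln(p) = -1.940403; p*ln(p) = 0.143646 * (-1.940403) = -0.278731
  p = 31/181 = 0.171271; ln(p) = -1.764508; p*ln(p) = 0.171271 * (-1.764508) = -0.302209
  p = 45/181 = 0.248619; ln(p) = -1.391834; p*ln(p) = 0.248619 * (-1.391834) = -0.346036
sum(p*ln(p)) = (-0.297895) + (-0.353741) + (-0.278731) + (-0.302209) + (-0.346036) = -1.578612
H' = -(-1.578612) = 1.578612 ≈ 1.5786

1.5786


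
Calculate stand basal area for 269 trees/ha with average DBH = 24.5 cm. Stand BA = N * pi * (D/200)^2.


(D/200)^2 = (24.5/200)^2 = 0.1225^2 = 0.01500625
Individual BA = 3.141593 * 0.01500625 = 0.0471435 m^2
Stand BA = 269 * 0.0471435 = 12.6816 ≈ 12.68 m^2/ha

12.68 m^2/ha


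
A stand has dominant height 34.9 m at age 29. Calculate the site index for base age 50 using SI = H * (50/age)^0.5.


50/29 = 1.72414
(1.72414)^0.5 = 1.31307
SI = 34.9 * 1.31307 = 45.8261 ≈ 45.8 m

45.8 m


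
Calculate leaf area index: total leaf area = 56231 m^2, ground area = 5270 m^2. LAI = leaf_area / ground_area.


LAI = 56231 / 5270 = 10.6700 ≈ 10.67

10.67


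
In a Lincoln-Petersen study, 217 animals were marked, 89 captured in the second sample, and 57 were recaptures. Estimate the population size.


N = M * C / R = 217 * 89 / 57 = 19313 / 57 = 338.82 ≈ 339

339 individuals


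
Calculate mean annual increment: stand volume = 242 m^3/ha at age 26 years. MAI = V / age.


MAI = 242 / 26 = 9.3077 ≈ 9.31 m^3/ha/yr

9.31 m^3/ha/yr


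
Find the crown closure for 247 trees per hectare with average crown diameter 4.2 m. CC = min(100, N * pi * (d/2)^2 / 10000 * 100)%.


(d/2)^2 = (4.2/2)^2 = 2.1^2 = 4.41
Crown area = 3.141593 * 4.41 = 13.8544 m^2
N * area / 10000 * 100 = 247 * 13.8544 / 10000 * 100 = 34.2204
CC = min(100, 34.2204) = 34.2204 ≈ 34.2%

34.2%


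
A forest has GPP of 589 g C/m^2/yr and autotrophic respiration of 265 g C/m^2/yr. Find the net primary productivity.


NPP = GPP - Ra = 589 - 265 = 324 g C/m^2/yr

324 g C/m^2/yr


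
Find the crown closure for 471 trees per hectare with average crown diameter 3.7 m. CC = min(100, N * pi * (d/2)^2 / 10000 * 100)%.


(d/2)^2 = (3.7/2)^2 = 1.85^2 = 3.4225
Crown area = 3.141593 * 3.4225 = 10.7521 m^2
N * area / 10000 * 100 = 471 * 10.7521 / 10000 * 100 = 50.6424
CC = min(100, 50.6424) = 50.6424 ≈ 50.6%

50.6%


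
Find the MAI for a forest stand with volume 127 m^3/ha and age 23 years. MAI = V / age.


MAI = 127 / 23 = 5.5217 ≈ 5.52 m^3/ha/yr

5.52 m^3/ha/yr


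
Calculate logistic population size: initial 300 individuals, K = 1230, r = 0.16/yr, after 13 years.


(K - N0)/N0 = (1230 - 300)/300 = 930/300 = 3.10000
r*t = 0.16 * 13 = 2.08; exp(-2.08) = 0.124930
3.10000 * 0.124930 = 0.387283
1 + 0.387283 = 1.38728
N = 1230 / 1.38728 = 886.627 ≈ 887

887


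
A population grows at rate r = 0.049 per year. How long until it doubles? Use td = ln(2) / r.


td = ln(2) / 0.049 = 0.693147 / 0.049 = 14.1459 ≈ 14.1 years

14.1 years


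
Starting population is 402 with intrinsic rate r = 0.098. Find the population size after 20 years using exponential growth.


r*t = 0.098 * 20 = 1.96
exp(1.96) = 7.09933
N = 402 * 7.09933 = 2853.93 ≈ 2854

2854


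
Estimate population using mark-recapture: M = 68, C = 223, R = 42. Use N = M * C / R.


N = M * C / R = 68 * 223 / 42 = 15164 / 42 = 361.05 ≈ 361

361 individuals


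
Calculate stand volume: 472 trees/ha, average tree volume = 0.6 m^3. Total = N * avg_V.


V_stand = 472 * 0.6 = 283.2 m^3/ha

283.2 m^3/ha


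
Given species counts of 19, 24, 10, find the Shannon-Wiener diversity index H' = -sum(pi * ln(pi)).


Total N = 19 + 24 + 10 = 53
Per-species terms:
  p = 19/53 = 0.358491; ln(p) = -1.025852; p*ln(p) = 0.358491 * (-1.025852) = -0.367759
  p = 24/53 = 0.452830; ln(p) = -0.792238; p*ln(p) = 0.452830 * (-0.792238) = -0.358749
  p = 10/53 = 0.188679; ln(p) = -1.667708; p*ln(p) = 0.188679 * (-1.667708) = -0.314661
sum(p*ln(p)) = (-0.367759) + (-0.358749) + (-0.314661) = -1.041169
H' = -(-1.041169) = 1.041169 ≈ 1.0412

1.0412


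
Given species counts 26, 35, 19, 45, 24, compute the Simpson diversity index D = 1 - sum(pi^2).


Total N = 26 + 35 + 19 + 45 + 24 = 149
Per-species terms:
  p = 26/149 = 0.174497; p^2 = 0.174497^2 = 0.030449
  p = 35/149 = 0.234899; p^2 = 0.234899^2 = 0.055178
  p = 19/149 = 0.127517; p^2 = 0.127517^2 = 0.016261
  p = 45/149 = 0.302013; p^2 = 0.302013^2 = 0.091212
  p = 24/149 = 0.161074; p^2 = 0.161074^2 = 0.025945
sum(p^2) = 0.030449 + 0.055178 + 0.016261 + 0.091212 + 0.025945 = 0.219045
D = 1 - 0.219045 = 0.780955 ≈ 0.7810

0.7810


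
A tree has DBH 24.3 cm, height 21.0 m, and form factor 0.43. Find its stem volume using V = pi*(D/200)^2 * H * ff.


(D/200)^2 = (24.3/200)^2 = 0.1215^2 = 0.01476225
BA = 3.141593 * 0.01476225 = 0.0463770 m^2
V = 0.0463770 * 21.0 * 0.43 = 0.418784 ≈ 0.419 m^3

0.419 m^3


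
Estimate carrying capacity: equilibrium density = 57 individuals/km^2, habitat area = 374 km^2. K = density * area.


K = 57 * 374 = 21318 individuals

21318 individuals


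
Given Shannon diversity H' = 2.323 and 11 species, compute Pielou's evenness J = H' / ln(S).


ln(11) = 2.39790
J = H' / ln(S) = 2.323 / 2.39790 = 0.968764 ≈ 0.9688

0.9688


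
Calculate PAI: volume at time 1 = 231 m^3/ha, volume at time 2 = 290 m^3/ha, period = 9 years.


PAI = (V2 - V1) / period = (290 - 231) / 9 = 59 / 9 = 6.5556 ≈ 6.56 m^3/ha/yr

6.56 m^3/ha/yr


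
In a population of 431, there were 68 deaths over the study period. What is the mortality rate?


Mortality rate = 68 / 431 = 0.157773 ≈ 0.1578

0.1578


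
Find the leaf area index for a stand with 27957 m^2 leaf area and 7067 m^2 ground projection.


LAI = 27957 / 7067 = 3.9560 ≈ 3.96

3.96


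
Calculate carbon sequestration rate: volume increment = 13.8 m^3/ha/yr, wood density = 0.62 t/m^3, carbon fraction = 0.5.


C = 13.8 * 0.62 * 0.5 = 4.278 ≈ 4.28 t C/ha/yr

4.28 t C/ha/yr


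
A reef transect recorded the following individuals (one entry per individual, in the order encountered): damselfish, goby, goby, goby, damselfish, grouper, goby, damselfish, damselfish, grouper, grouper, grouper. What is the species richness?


Total individuals logged = 12
Distinct species (count of individuals): damselfish (4), goby (4), grouper (4)
Species richness = number of distinct species = 3

3


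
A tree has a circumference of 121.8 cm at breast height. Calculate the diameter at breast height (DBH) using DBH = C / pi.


DBH = C / pi = 121.8 / 3.141593 = 38.7701 ≈ 38.77 cm

38.77 cm


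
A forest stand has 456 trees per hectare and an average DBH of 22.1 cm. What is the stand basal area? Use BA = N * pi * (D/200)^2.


(D/200)^2 = (22.1/200)^2 = 0.1105^2 = 0.01221025
Individual BA = 3.141593 * 0.01221025 = 0.0383596 m^2
Stand BA = 456 * 0.0383596 = 17.4920 ≈ 17.49 m^2/ha

17.49 m^2/ha


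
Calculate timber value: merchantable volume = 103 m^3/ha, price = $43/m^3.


Value = 103 * 43 = $4429/ha

$4429/ha


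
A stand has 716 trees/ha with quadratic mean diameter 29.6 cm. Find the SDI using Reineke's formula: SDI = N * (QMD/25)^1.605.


QMD/25 = 29.6/25 = 1.184
(1.184)^1.605 = exp(1.605 * ln(1.184)) = exp(1.605 * 0.168899) = exp(0.271083) = 1.31138
SDI = 716 * 1.31138 = 938.948 ≈ 939

939


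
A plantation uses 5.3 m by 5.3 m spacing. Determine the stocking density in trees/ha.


N = 10000 / 5.3^2 = 10000 / 28.09 = 355.999 ≈ 356 trees/ha

356 trees/ha


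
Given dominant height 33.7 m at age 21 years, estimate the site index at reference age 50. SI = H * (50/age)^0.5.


50/21 = 2.38095
(2.38095)^0.5 = 1.54303
SI = 33.7 * 1.54303 = 52.0001 ≈ 52.0 m

52.0 m


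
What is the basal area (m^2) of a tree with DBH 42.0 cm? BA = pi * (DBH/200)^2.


D/200 = 42.0/200 = 0.21 m
(D/200)^2 = 0.21^2 = 0.0441
BA = 3.141593 * 0.0441 = 0.138544 ≈ 0.1385 m^2

0.1385 m^2


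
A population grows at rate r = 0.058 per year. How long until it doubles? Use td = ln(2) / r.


td = ln(2) / 0.058 = 0.693147 / 0.058 = 11.9508 ≈ 12.0 years

12.0 years


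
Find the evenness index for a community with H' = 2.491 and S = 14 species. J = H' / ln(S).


ln(14) = 2.63906
J = H' / ln(S) = 2.491 / 2.63906 = 0.943897 ≈ 0.9439

0.9439


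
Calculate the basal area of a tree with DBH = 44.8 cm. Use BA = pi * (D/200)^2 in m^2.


D/200 = 44.8/200 = 0.224 m
(D/200)^2 = 0.224^2 = 0.050176
BA = 3.141593 * 0.050176 = 0.157633 ≈ 0.1576 m^2

0.1576 m^2


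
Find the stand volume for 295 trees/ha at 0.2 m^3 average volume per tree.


V_stand = 295 * 0.2 = 59.0 m^3/ha

59.0 m^3/ha


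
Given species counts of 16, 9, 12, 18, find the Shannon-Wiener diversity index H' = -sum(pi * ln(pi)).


Total N = 16 + 9 + 12 + 18 = 55
Per-species terms:
  p = 16/55 = 0.290909; ln(p) = -1.234745; p*ln(p) = 0.290909 * (-1.234745) = -0.359198
  p = 9/55 = 0.163636; ln(p) = -1.810111; p*ln(p) = 0.163636 * (-1.810111) = -0.296199
  p = 12/55 = 0.218182; ln(p) = -1.522426; p*ln(p) = 0.218182 * (-1.522426) = -0.332166
  p = 18/55 = 0.327273; ln(p) = -1.116961; p*ln(p) = 0.327273 * (-1.116961) = -0.365551
sum(p*ln(p)) = (-0.359198) + (-0.296199) + (-0.332166) + (-0.365551) = -1.353114
H' = -(-1.353114) = 1.353114 ≈ 1.3531

1.3531


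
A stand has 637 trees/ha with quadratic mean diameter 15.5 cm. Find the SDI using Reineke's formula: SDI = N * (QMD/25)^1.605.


QMD/25 = 15.5/25 = 0.62
(0.62)^1.605 = exp(1.605 * ln(0.62)) = exp(1.605 * (-0.478036)) = exp(-0.767248) = 0.464289
SDI = 637 * 0.464289 = 295.752 ≈ 296

296


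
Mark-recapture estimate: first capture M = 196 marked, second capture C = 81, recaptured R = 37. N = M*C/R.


N = M * C / R = 196 * 81 / 37 = 15876 / 37 = 429.08 ≈ 429

429 individuals


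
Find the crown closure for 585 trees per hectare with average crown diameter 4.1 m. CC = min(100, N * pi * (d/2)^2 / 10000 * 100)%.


(d/2)^2 = (4.1/2)^2 = 2.05^2 = 4.2025
Crown area = 3.141593 * 4.2025 = 13.2025 m^2
N * area / 10000 * 100 = 585 * 13.2025 / 10000 * 100 = 77.2346
CC = min(100, 77.2346) = 77.2346 ≈ 77.2%

77.2%


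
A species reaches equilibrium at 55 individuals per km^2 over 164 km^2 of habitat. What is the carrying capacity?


K = 55 * 164 = 9020 individuals

9020 individuals


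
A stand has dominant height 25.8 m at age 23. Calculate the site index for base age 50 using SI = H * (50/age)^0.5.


50/23 = 2.17391
(2.17391)^0.5 = 1.47442
SI = 25.8 * 1.47442 = 38.0400 ≈ 38.0 m

38.0 m


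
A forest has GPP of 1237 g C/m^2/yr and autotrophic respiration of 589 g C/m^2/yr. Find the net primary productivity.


NPP = GPP - Ra = 1237 - 589 = 648 g C/m^2/yr

648 g C/m^2/yr


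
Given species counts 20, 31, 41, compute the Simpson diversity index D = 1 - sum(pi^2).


Total N = 20 + 31 + 41 = 92
Per-species terms:
  p = 20/92 = 0.217391; p^2 = 0.217391^2 = 0.047259
  p = 31/92 = 0.336957; p^2 = 0.336957^2 = 0.113540
  p = 41/92 = 0.445652; p^2 = 0.445652^2 = 0.198606
sum(p^2) = 0.047259 + 0.113540 + 0.198606 = 0.359405
D = 1 - 0.359405 = 0.640595 ≈ 0.6406

0.6406


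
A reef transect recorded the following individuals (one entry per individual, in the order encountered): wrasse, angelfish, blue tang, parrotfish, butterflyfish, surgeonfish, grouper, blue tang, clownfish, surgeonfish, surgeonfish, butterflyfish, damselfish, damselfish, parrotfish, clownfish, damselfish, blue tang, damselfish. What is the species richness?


Total individuals logged = 19
Distinct species (count of individuals): wrasse (1), angelfish (1), blue tang (3), parrotfish (2), butterflyfish (2), surgeonfish (3), grouper (1), clownfish (2), damselfish (4)
Species richness = number of distinct species = 9

9


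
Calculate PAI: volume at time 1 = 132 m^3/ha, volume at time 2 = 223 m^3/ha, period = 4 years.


PAI = (V2 - V1) / period = (223 - 132) / 4 = 91 / 4 = 22.75 m^3/ha/yr

22.75 m^3/ha/yr


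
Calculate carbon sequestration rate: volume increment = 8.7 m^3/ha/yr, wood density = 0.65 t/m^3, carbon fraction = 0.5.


C = 8.7 * 0.65 * 0.5 = 2.8275 ≈ 2.83 t C/ha/yr

2.83 t C/ha/yr


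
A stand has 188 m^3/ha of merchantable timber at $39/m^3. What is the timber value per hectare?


Value = 188 * 39 = $7332/ha

$7332/ha


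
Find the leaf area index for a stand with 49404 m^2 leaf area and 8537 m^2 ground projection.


LAI = 49404 / 8537 = 5.7870 ≈ 5.79

5.79


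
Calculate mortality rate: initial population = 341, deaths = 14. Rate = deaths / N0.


Mortality rate = 14 / 341 = 0.041056 ≈ 0.0411

0.0411


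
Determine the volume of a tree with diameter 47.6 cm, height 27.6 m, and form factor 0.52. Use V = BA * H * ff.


(D/200)^2 = (47.6/200)^2 = 0.238^2 = 0.056644
BA = 3.141593 * 0.056644 = 0.177952 m^2
V = 0.177952 * 27.6 * 0.52 = 2.55397 ≈ 2.554 m^3

2.554 m^3


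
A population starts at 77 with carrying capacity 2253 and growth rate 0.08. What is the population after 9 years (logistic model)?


(K - N0)/N0 = (2253 - 77)/77 = 2176/77 = 28.2597
r*t = 0.08 * 9 = 0.72; exp(-0.72) = 0.486752
28.2597 * 0.486752 = 13.7555
1 + 13.7555 = 14.7555
N = 2253 / 14.7555 = 152.689 ≈ 153

153


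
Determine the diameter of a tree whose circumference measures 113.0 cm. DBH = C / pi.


DBH = C / pi = 113.0 / 3.141593 = 35.9690 ≈ 35.97 cm

35.97 cm


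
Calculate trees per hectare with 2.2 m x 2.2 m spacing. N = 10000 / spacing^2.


N = 10000 / 2.2^2 = 10000 / 4.84 = 2066.12 ≈ 2066 trees/ha

2066 trees/ha


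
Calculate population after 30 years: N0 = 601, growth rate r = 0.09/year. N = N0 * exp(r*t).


r*t = 0.09 * 30 = 2.7
exp(2.7) = 14.8797
N = 601 * 14.8797 = 8942.70 ≈ 8943

8943


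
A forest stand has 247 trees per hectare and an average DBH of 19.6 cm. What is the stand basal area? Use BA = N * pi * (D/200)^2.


(D/200)^2 = (19.6/200)^2 = 0.098^2 = 0.009604
Individual BA = 3.141593 * 0.009604 = 0.0301719 m^2
Stand BA = 247 * 0.0301719 = 7.45246 ≈ 7.45 m^2/ha

7.45 m^2/ha


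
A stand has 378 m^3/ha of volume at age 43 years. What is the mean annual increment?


MAI = 378 / 43 = 8.7907 ≈ 8.79 m^3/ha/yr

8.79 m^3/ha/yr


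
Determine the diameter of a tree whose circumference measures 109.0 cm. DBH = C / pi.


DBH = C / pi = 109.0 / 3.141593 = 34.6958 ≈ 34.70 cm

34.70 cm


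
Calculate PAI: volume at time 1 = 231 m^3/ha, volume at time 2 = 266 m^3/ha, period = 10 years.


PAI = (V2 - V1) / period = (266 - 231) / 10 = 35 / 10 = 3.50 m^3/ha/yr

3.50 m^3/ha/yr


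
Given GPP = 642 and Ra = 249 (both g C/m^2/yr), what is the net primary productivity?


NPP = GPP - Ra = 642 - 249 = 393 g C/m^2/yr

393 g C/m^2/yr


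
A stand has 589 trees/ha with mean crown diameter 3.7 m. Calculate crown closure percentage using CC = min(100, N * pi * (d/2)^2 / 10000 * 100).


(d/2)^2 = (3.7/2)^2 = 1.85^2 = 3.4225
Crown area = 3.141593 * 3.4225 = 10.7521 m^2
N * area / 10000 * 100 = 589 * 10.7521 / 10000 * 100 = 63.3299
CC = min(100, 63.3299) = 63.3299 ≈ 63.3%

63.3%


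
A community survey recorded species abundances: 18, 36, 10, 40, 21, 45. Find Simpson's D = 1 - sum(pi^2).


Total N = 18 + 36 + 10 + 40 + 21 + 45 = 170
Per-species terms:
  p = 18/170 = 0.105882; p^2 = 0.105882^2 = 0.011211
  p = 36/170 = 0.211765; p^2 = 0.211765^2 = 0.044844
  p = 10/170 = 0.058824; p^2 = 0.058824^2 = 0.003460
  p = 40/170 = 0.235294; p^2 = 0.235294^2 = 0.055363
  p = 21/170 = 0.123529; p^2 = 0.123529^2 = 0.015259
  p = 45/170 = 0.264706; p^2 = 0.264706^2 = 0.070069
sum(p^2) = 0.011211 + 0.044844 + 0.003460 + 0.055363 + 0.015259 + 0.070069 = 0.200206
D = 1 - 0.200206 = 0.799794 ≈ 0.7998

0.7998


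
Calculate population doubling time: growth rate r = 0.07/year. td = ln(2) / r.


td = ln(2) / 0.07 = 0.693147 / 0.07 = 9.90210 ≈ 9.9 years

9.9 years


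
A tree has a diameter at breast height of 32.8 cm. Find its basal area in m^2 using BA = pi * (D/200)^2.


D/200 = 32.8/200 = 0.164 m
(D/200)^2 = 0.164^2 = 0.026896
BA = 3.141593 * 0.026896 = 0.0844963 ≈ 0.0845 m^2

0.0845 m^2


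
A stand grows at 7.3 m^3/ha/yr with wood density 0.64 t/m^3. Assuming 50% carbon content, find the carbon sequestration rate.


C = 7.3 * 0.64 * 0.5 = 2.336 ≈ 2.34 t C/ha/yr

2.34 t C/ha/yr


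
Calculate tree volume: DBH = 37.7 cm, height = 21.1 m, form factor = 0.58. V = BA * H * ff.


(D/200)^2 = (37.7/200)^2 = 0.1885^2 = 0.03553225
BA = 3.141593 * 0.03553225 = 0.111628 m^2
V = 0.111628 * 21.1 * 0.58 = 1.36610 ≈ 1.366 m^3

1.366 m^3


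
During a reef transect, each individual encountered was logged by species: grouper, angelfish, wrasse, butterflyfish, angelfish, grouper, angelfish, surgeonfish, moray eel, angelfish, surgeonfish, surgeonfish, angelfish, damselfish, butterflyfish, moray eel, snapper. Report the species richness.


Total individuals logged = 17
Distinct species (count of individuals): grouper (2), angelfish (5), wrasse (1), butterflyfish (2), surgeonfish (3), moray eel (2), damselfish (1), snapper (1)
Species richness = number of distinct species = 8

8


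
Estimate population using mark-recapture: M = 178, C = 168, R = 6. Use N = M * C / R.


N = M * C / R = 178 * 168 / 6 = 29904 / 6 = 4984

4984 individuals


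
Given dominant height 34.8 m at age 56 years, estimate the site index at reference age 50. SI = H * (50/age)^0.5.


50/56 = 0.892857
(0.892857)^0.5 = 0.944911
SI = 34.8 * 0.944911 = 32.8829 ≈ 32.9 m

32.9 m


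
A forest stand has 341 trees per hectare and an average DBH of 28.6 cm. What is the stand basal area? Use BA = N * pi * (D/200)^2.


(D/200)^2 = (28.6/200)^2 = 0.143^2 = 0.020449
Individual BA = 3.141593 * 0.020449 = 0.0642424 m^2
Stand BA = 341 * 0.0642424 = 21.9067 ≈ 21.91 m^2/ha

21.91 m^2/ha


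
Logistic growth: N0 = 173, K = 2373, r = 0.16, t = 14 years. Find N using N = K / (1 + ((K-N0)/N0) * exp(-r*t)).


(K - N0)/N0 = (2373 - 173)/173 = 2200/173 = 12.7168
r*t = 0.16 * 14 = 2.24; exp(-2.24) = 0.106459
12.7168 * 0.106459 = 1.35382
1 + 1.35382 = 2.35382
N = 2373 / 2.35382 = 1008.15 ≈ 1008

1008


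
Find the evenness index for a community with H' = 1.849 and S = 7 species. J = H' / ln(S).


ln(7) = 1.94591
J = H' / ln(S) = 1.849 / 1.94591 = 0.950198 ≈ 0.9502

0.9502


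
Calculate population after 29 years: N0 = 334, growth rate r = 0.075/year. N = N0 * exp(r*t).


r*t = 0.075 * 29 = 2.175
exp(2.175) = 8.80219
N = 334 * 8.80219 = 2939.93 ≈ 2940

2940


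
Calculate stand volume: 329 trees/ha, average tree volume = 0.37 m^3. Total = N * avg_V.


V_stand = 329 * 0.37 = 121.73 ≈ 121.7 m^3/ha

121.7 m^3/ha


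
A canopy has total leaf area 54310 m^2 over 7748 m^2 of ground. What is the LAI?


LAI = 54310 / 7748 = 7.0096 ≈ 7.01

7.01


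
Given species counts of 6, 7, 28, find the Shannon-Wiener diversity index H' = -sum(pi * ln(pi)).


Total N = 6 + 7 + 28 = 41
Per-species terms:
  p = 6/41 = 0.146341; ln(p) = -1.921816; p*ln(p) = 0.146341 * (-1.921816) = -0.281240
  p = 7/41 = 0.170732; ln(p) = -1.767660; p*ln(p) = 0.170732 * (-1.767660) = -0.301796
  p = 28/41 = 0.682927; ln(p) = -0.381367; p*ln(p) = 0.682927 * (-0.381367) = -0.260446
sum(p*ln(p)) = (-0.281240) + (-0.301796) + (-0.260446) = -0.843482
H' = -(-0.843482) = 0.843482 ≈ 0.8435

0.8435


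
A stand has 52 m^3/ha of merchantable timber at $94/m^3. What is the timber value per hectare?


Value = 52 * 94 = $4888/ha

$4888/ha


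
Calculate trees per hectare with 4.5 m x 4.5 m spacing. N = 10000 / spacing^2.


N = 10000 / 4.5^2 = 10000 / 20.25 = 493.827 ≈ 494 trees/ha

494 trees/ha


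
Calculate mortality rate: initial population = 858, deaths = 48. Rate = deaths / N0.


Mortality rate = 48 / 858 = 0.055944 ≈ 0.0559

0.0559


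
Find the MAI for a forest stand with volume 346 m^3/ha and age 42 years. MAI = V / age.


MAI = 346 / 42 = 8.2381 ≈ 8.24 m^3/ha/yr

8.24 m^3/ha/yr


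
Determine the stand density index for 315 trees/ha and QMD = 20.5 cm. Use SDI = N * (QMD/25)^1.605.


QMD/25 = 20.5/25 = 0.82
(0.82)^1.605 = exp(1.605 * ln(0.82)) = exp(1.605 * (-0.198451)) = exp(-0.318514) = 0.727229
SDI = 315 * 0.727229 = 229.077 ≈ 229

229


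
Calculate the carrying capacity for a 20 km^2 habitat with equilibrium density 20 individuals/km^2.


K = 20 * 20 = 400 individuals

400 individuals


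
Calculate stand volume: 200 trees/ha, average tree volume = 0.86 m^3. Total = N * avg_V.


V_stand = 200 * 0.86 = 172.0 m^3/ha

172.0 m^3/ha


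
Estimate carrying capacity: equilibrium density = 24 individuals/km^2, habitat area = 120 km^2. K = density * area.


K = 24 * 120 = 2880 individuals

2880 individuals


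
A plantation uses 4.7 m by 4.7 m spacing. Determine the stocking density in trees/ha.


N = 10000 / 4.7^2 = 10000 / 22.09 = 452.694 ≈ 453 trees/ha

453 trees/ha


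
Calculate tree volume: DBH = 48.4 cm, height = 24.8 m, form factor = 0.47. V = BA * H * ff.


(D/200)^2 = (48.4/200)^2 = 0.242^2 = 0.058564
BA = 3.141593 * 0.058564 = 0.183984 m^2
V = 0.183984 * 24.8 * 0.47 = 2.14452 ≈ 2.145 m^3

2.145 m^3


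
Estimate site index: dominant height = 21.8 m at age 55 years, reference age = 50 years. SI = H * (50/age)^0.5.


50/55 = 0.909091
(0.909091)^0.5 = 0.953463
SI = 21.8 * 0.953463 = 20.7855 ≈ 20.8 m

20.8 m


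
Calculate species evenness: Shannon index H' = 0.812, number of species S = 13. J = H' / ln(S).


ln(13) = 2.56495
J = H' / ln(S) = 0.812 / 2.56495 = 0.316575 ≈ 0.3166

0.3166


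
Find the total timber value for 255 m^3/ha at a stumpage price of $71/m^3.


Value = 255 * 71 = $18105/ha

$18105/ha


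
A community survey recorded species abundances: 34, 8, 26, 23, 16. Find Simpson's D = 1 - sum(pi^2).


Total N = 34 + 8 + 26 + 23 + 16 = 107
Per-species terms:
  p = 34/107 = 0.317757; p^2 = 0.317757^2 = 0.100970
  p = 8/107 = 0.074766; p^2 = 0.074766^2 = 0.005590
  p = 26/107 = 0.242991; p^2 = 0.242991^2 = 0.059045
  p = 23/107 = 0.214953; p^2 = 0.214953^2 = 0.046205
  p = 16/107 = 0.149533; p^2 = 0.149533^2 = 0.022360
sum(p^2) = 0.100970 + 0.005590 + 0.059045 + 0.046205 + 0.022360 = 0.234170
D = 1 - 0.234170 = 0.765830 ≈ 0.7658

0.7658


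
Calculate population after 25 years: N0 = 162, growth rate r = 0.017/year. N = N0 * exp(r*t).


r*t = 0.017 * 25 = 0.425
exp(0.425) = 1.52959
N = 162 * 1.52959 = 247.794 ≈ 248

248


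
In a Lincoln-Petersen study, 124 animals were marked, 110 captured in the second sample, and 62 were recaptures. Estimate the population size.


N = M * C / R = 124 * 110 / 62 = 13640 / 62 = 220

220 individuals


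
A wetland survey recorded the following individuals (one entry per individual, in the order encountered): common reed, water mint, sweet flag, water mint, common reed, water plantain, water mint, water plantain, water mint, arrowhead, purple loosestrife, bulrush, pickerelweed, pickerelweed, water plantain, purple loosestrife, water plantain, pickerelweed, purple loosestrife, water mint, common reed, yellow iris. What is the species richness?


Total individuals logged = 22
Distinct species (count of individuals): common reed (3), water mint (5), sweet flag (1), water plantain (4), arrowhead (1), purple loosestrife (3), bulrush (1), pickerelweed (3), yellow iris (1)
Species richness = number of distinct species = 9

9


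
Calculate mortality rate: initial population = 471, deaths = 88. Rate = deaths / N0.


Mortality rate = 88 / 471 = 0.186837 ≈ 0.1868

0.1868


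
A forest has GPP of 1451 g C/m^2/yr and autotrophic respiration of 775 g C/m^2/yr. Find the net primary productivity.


NPP = GPP - Ra = 1451 - 775 = 676 g C/m^2/yr

676 g C/m^2/yr


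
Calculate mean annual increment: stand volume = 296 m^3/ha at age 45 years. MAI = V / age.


MAI = 296 / 45 = 6.5778 ≈ 6.58 m^3/ha/yr

6.58 m^3/ha/yr


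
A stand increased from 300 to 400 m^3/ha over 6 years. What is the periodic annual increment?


PAI = (V2 - V1) / period = (400 - 300) / 6 = 100 / 6 = 16.6667 ≈ 16.67 m^3/ha/yr

16.67 m^3/ha/yr


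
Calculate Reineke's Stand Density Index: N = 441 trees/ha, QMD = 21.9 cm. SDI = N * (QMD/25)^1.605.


QMD/25 = 21.9/25 = 0.876
(0.876)^1.605 = exp(1.605 * ln(0.876)) = exp(1.605 * (-0.132389)) = exp(-0.212484) = 0.808573
SDI = 441 * 0.808573 = 356.581 ≈ 357

357


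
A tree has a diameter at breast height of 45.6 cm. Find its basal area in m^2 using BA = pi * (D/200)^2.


D/200 = 45.6/200 = 0.228 m
(D/200)^2 = 0.228^2 = 0.051984
BA = 3.141593 * 0.051984 = 0.163313 ≈ 0.1633 m^2

0.1633 m^2


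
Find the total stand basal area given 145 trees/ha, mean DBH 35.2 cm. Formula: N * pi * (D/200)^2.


(D/200)^2 = (35.2/200)^2 = 0.176^2 = 0.030976
Individual BA = 3.141593 * 0.030976 = 0.0973140 m^2
Stand BA = 145 * 0.0973140 = 14.1105 ≈ 14.11 m^2/ha

14.11 m^2/ha


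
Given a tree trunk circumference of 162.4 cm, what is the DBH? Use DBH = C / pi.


DBH = C / pi = 162.4 / 3.141593 = 51.6935 ≈ 51.69 cm

51.69 cm


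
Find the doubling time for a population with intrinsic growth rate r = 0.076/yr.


td = ln(2) / 0.076 = 0.693147 / 0.076 = 9.12036 ≈ 9.1 years

9.1 years


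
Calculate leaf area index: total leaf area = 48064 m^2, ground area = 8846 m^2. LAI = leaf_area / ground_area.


LAI = 48064 / 8846 = 5.4334 ≈ 5.43

5.43


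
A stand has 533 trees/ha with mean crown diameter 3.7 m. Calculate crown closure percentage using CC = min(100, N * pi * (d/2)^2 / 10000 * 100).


(d/2)^2 = (3.7/2)^2 = 1.85^2 = 3.4225
Crown area = 3.141593 * 3.4225 = 10.7521 m^2
N * area / 10000 * 100 = 533 * 10.7521 / 10000 * 100 = 57.3087
CC = min(100, 57.3087) = 57.3087 ≈ 57.3%

57.3%


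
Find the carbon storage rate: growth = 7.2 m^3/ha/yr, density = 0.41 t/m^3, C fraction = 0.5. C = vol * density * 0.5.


C = 7.2 * 0.41 * 0.5 = 1.476 ≈ 1.48 t C/ha/yr

1.48 t C/ha/yr


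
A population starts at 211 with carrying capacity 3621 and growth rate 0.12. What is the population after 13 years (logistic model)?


(K - N0)/N0 = (3621 - 211)/211 = 3410/211 = 16.1611
r*t = 0.12 * 13 = 1.56; exp(-1.56) = 0.210136
16.1611 * 0.210136 = 3.39603
1 + 3.39603 = 4.39603
N = 3621 / 4.39603 = 823.698 ≈ 824

824


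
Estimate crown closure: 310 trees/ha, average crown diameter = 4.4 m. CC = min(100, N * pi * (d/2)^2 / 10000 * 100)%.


(d/2)^2 = (4.4/2)^2 = 2.2^2 = 4.84
Crown area = 3.141593 * 4.84 = 15.2053 m^2
N * area / 10000 * 100 = 310 * 15.2053 / 10000 * 100 = 47.1364
CC = min(100, 47.1364) = 47.1364 ≈ 47.1%

47.1%


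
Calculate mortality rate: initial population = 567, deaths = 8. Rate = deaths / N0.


Mortality rate = 8 / 567 = 0.014109 ≈ 0.0141

0.0141


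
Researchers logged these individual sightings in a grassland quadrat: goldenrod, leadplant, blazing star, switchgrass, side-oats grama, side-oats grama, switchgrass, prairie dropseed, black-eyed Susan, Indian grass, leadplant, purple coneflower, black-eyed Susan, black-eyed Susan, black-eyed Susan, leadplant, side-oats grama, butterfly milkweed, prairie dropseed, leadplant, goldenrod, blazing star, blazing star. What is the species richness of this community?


Total individuals logged = 23
Distinct species (count of individuals): goldenrod (2), leadplant (4), blazing star (3), switchgrass (2), side-oats grama (3), prairie dropseed (2), black-eyed Susan (4), Indian grass (1), purple coneflower (1), butterfly milkweed (1)
Species richness = number of distinct species = 10

10


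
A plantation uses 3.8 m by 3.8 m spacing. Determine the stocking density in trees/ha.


N = 10000 / 3.8^2 = 10000 / 14.44 = 692.521 ≈ 693 trees/ha

693 trees/ha


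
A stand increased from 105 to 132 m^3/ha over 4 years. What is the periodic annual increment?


PAI = (V2 - V1) / period = (132 - 105) / 4 = 27 / 4 = 6.75 m^3/ha/yr

6.75 m^3/ha/yr


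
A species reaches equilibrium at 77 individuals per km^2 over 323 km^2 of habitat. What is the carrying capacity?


K = 77 * 323 = 24871 individuals

24871 individuals


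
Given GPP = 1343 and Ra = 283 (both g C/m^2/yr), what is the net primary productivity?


NPP = GPP - Ra = 1343 - 283 = 1060 g C/m^2/yr

1060 g C/m^2/yr


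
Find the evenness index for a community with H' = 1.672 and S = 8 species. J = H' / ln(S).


ln(8) = 2.07944
J = H' / ln(S) = 1.672 / 2.07944 = 0.804063 ≈ 0.8041

0.8041


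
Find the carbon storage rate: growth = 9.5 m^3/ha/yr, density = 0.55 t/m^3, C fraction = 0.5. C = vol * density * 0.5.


C = 9.5 * 0.55 * 0.5 = 2.6125 ≈ 2.61 t C/ha/yr

2.61 t C/ha/yr


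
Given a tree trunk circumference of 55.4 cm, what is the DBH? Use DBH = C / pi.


DBH = C / pi = 55.4 / 3.141593 = 17.6344 ≈ 17.63 cm

17.63 cm


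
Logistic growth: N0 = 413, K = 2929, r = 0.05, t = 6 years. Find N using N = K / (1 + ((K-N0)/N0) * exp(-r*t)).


(K - N0)/N0 = (2929 - 413)/413 = 2516/413 = 6.09201
r*t = 0.05 * 6 = 0.3; exp(-0.3) = 0.740818
6.09201 * 0.740818 = 4.51307
1 + 4.51307 = 5.51307
N = 2929 / 5.51307 = 531.283 ≈ 531

531


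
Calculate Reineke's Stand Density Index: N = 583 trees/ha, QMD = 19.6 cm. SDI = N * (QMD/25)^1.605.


QMD/25 = 19.6/25 = 0.784
(0.784)^1.605 = exp(1.605 * ln(0.784)) = exp(1.605 * (-0.243346)) = exp(-0.390570) = 0.676671
SDI = 583 * 0.676671 = 394.499 ≈ 394

394


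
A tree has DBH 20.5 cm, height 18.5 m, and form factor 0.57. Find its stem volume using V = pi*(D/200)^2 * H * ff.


(D/200)^2 = (20.5/200)^2 = 0.1025^2 = 0.01050625
BA = 3.141593 * 0.01050625 = 0.0330064 m^2
V = 0.0330064 * 18.5 * 0.57 = 0.348052 ≈ 0.348 m^3

0.348 m^3


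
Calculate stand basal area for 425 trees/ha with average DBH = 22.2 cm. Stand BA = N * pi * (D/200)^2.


(D/200)^2 = (22.2/200)^2 = 0.111^2 = 0.012321
Individual BA = 3.141593 * 0.012321 = 0.0387076 m^2
Stand BA = 425 * 0.0387076 = 16.4507 ≈ 16.45 m^2/ha

16.45 m^2/ha


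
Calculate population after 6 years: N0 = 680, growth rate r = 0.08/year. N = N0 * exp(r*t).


r*t = 0.08 * 6 = 0.48
exp(0.48) = 1.61607
N = 680 * 1.61607 = 1098.93 ≈ 1099

1099


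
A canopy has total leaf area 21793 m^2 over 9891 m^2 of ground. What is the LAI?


LAI = 21793 / 9891 = 2.2033 ≈ 2.20

2.20


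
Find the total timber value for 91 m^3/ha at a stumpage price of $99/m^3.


Value = 91 * 99 = $9009/ha

$9009/ha


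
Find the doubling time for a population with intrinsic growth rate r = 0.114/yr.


td = ln(2) / 0.114 = 0.693147 / 0.114 = 6.08024 ≈ 6.1 years

6.1 years


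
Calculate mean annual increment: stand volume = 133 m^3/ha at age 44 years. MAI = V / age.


MAI = 133 / 44 = 3.0227 ≈ 3.02 m^3/ha/yr

3.02 m^3/ha/yr


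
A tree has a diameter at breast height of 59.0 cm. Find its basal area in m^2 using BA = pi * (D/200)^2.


D/200 = 59.0/200 = 0.295 m
(D/200)^2 = 0.295^2 = 0.087025
BA = 3.141593 * 0.087025 = 0.273397 ≈ 0.2734 m^2

0.2734 m^2


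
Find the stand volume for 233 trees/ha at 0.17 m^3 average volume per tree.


V_stand = 233 * 0.17 = 39.61 ≈ 39.6 m^3/ha

39.6 m^3/ha


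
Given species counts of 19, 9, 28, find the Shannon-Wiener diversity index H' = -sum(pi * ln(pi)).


Total N = 19 + 9 + 28 = 56
Per-species terms:
  p = 19/56 = 0.339286; ln(p) = -1.080912; p*ln(p) = 0.339286 * (-1.080912) = -0.366738
  p = 9/56 = 0.160714; ln(p) = -1.828129; p*ln(p) = 0.160714 * (-1.828129) = -0.293806
  p = 28/56 = 0.500000; ln(p) = -0.693147; p*ln(p) = 0.500000 * (-0.693147) = -0.346574
sum(p*ln(p)) = (-0.366738) + (-0.293806) + (-0.346574) = -1.007118
H' = -(-1.007118) = 1.007118 ≈ 1.0071

1.0071


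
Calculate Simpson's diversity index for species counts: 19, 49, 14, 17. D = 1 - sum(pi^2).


Total N = 19 + 49 + 14 + 17 = 99
Per-species terms:
  p = 19/99 = 0.191919; p^2 = 0.191919^2 = 0.036833
  p = 49/99 = 0.494949; p^2 = 0.494949^2 = 0.244975
  p = 14/99 = 0.141414; p^2 = 0.141414^2 = 0.019998
  p = 17/99 = 0.171717; p^2 = 0.171717^2 = 0.029487
sum(p^2) = 0.036833 + 0.244975 + 0.019998 + 0.029487 = 0.331293
D = 1 - 0.331293 = 0.668707 ≈ 0.6687

0.6687
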